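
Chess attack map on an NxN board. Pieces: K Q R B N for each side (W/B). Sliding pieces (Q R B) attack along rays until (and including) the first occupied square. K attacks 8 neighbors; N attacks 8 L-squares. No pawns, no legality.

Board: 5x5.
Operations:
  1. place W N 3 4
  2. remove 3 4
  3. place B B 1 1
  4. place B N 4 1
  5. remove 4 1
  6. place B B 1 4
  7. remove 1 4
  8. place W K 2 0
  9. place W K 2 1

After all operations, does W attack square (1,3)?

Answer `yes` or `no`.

Answer: no

Derivation:
Op 1: place WN@(3,4)
Op 2: remove (3,4)
Op 3: place BB@(1,1)
Op 4: place BN@(4,1)
Op 5: remove (4,1)
Op 6: place BB@(1,4)
Op 7: remove (1,4)
Op 8: place WK@(2,0)
Op 9: place WK@(2,1)
Per-piece attacks for W:
  WK@(2,0): attacks (2,1) (3,0) (1,0) (3,1) (1,1)
  WK@(2,1): attacks (2,2) (2,0) (3,1) (1,1) (3,2) (3,0) (1,2) (1,0)
W attacks (1,3): no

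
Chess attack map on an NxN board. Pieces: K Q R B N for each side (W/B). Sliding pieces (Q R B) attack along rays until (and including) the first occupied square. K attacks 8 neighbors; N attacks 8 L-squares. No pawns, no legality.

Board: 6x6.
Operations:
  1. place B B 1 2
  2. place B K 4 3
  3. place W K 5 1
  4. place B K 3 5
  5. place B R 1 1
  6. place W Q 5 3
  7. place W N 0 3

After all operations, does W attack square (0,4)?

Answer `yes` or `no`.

Op 1: place BB@(1,2)
Op 2: place BK@(4,3)
Op 3: place WK@(5,1)
Op 4: place BK@(3,5)
Op 5: place BR@(1,1)
Op 6: place WQ@(5,3)
Op 7: place WN@(0,3)
Per-piece attacks for W:
  WN@(0,3): attacks (1,5) (2,4) (1,1) (2,2)
  WK@(5,1): attacks (5,2) (5,0) (4,1) (4,2) (4,0)
  WQ@(5,3): attacks (5,4) (5,5) (5,2) (5,1) (4,3) (4,4) (3,5) (4,2) (3,1) (2,0) [ray(0,-1) blocked at (5,1); ray(-1,0) blocked at (4,3); ray(-1,1) blocked at (3,5)]
W attacks (0,4): no

Answer: no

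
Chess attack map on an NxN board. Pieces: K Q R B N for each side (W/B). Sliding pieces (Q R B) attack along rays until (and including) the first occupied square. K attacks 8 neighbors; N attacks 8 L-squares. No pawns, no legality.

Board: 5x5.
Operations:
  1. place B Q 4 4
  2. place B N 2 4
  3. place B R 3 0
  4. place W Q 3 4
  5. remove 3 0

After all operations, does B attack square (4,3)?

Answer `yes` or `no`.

Op 1: place BQ@(4,4)
Op 2: place BN@(2,4)
Op 3: place BR@(3,0)
Op 4: place WQ@(3,4)
Op 5: remove (3,0)
Per-piece attacks for B:
  BN@(2,4): attacks (3,2) (4,3) (1,2) (0,3)
  BQ@(4,4): attacks (4,3) (4,2) (4,1) (4,0) (3,4) (3,3) (2,2) (1,1) (0,0) [ray(-1,0) blocked at (3,4)]
B attacks (4,3): yes

Answer: yes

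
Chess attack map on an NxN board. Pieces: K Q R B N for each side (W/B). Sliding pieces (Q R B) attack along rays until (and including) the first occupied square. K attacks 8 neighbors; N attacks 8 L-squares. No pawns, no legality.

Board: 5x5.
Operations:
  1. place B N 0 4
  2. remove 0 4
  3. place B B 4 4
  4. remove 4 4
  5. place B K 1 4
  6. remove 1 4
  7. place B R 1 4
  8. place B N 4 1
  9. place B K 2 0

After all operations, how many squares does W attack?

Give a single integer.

Op 1: place BN@(0,4)
Op 2: remove (0,4)
Op 3: place BB@(4,4)
Op 4: remove (4,4)
Op 5: place BK@(1,4)
Op 6: remove (1,4)
Op 7: place BR@(1,4)
Op 8: place BN@(4,1)
Op 9: place BK@(2,0)
Per-piece attacks for W:
Union (0 distinct): (none)

Answer: 0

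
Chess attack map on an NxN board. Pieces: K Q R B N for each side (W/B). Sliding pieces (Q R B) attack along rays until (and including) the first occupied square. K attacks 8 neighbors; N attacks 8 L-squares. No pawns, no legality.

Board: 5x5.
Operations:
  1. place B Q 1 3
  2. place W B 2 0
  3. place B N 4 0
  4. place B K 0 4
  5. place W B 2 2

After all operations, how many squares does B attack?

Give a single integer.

Op 1: place BQ@(1,3)
Op 2: place WB@(2,0)
Op 3: place BN@(4,0)
Op 4: place BK@(0,4)
Op 5: place WB@(2,2)
Per-piece attacks for B:
  BK@(0,4): attacks (0,3) (1,4) (1,3)
  BQ@(1,3): attacks (1,4) (1,2) (1,1) (1,0) (2,3) (3,3) (4,3) (0,3) (2,4) (2,2) (0,4) (0,2) [ray(1,-1) blocked at (2,2); ray(-1,1) blocked at (0,4)]
  BN@(4,0): attacks (3,2) (2,1)
Union (15 distinct): (0,2) (0,3) (0,4) (1,0) (1,1) (1,2) (1,3) (1,4) (2,1) (2,2) (2,3) (2,4) (3,2) (3,3) (4,3)

Answer: 15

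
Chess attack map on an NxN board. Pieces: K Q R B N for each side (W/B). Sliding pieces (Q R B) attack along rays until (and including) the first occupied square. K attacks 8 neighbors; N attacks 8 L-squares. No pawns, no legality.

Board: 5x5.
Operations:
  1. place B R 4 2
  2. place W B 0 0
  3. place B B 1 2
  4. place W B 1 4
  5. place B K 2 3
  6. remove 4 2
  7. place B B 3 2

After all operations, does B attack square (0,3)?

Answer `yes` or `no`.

Answer: yes

Derivation:
Op 1: place BR@(4,2)
Op 2: place WB@(0,0)
Op 3: place BB@(1,2)
Op 4: place WB@(1,4)
Op 5: place BK@(2,3)
Op 6: remove (4,2)
Op 7: place BB@(3,2)
Per-piece attacks for B:
  BB@(1,2): attacks (2,3) (2,1) (3,0) (0,3) (0,1) [ray(1,1) blocked at (2,3)]
  BK@(2,3): attacks (2,4) (2,2) (3,3) (1,3) (3,4) (3,2) (1,4) (1,2)
  BB@(3,2): attacks (4,3) (4,1) (2,3) (2,1) (1,0) [ray(-1,1) blocked at (2,3)]
B attacks (0,3): yes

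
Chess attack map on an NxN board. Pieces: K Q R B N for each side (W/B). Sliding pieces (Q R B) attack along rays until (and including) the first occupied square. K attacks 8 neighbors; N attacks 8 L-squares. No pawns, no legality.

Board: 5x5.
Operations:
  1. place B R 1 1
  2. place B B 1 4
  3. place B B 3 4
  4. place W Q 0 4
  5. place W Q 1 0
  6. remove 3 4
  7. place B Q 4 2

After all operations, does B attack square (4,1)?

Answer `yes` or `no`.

Op 1: place BR@(1,1)
Op 2: place BB@(1,4)
Op 3: place BB@(3,4)
Op 4: place WQ@(0,4)
Op 5: place WQ@(1,0)
Op 6: remove (3,4)
Op 7: place BQ@(4,2)
Per-piece attacks for B:
  BR@(1,1): attacks (1,2) (1,3) (1,4) (1,0) (2,1) (3,1) (4,1) (0,1) [ray(0,1) blocked at (1,4); ray(0,-1) blocked at (1,0)]
  BB@(1,4): attacks (2,3) (3,2) (4,1) (0,3)
  BQ@(4,2): attacks (4,3) (4,4) (4,1) (4,0) (3,2) (2,2) (1,2) (0,2) (3,3) (2,4) (3,1) (2,0)
B attacks (4,1): yes

Answer: yes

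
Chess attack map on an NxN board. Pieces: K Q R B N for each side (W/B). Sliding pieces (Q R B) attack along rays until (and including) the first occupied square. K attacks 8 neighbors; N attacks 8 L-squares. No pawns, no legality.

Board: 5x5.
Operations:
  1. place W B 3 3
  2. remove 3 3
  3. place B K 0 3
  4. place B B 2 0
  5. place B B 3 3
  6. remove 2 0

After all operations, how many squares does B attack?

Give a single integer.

Answer: 11

Derivation:
Op 1: place WB@(3,3)
Op 2: remove (3,3)
Op 3: place BK@(0,3)
Op 4: place BB@(2,0)
Op 5: place BB@(3,3)
Op 6: remove (2,0)
Per-piece attacks for B:
  BK@(0,3): attacks (0,4) (0,2) (1,3) (1,4) (1,2)
  BB@(3,3): attacks (4,4) (4,2) (2,4) (2,2) (1,1) (0,0)
Union (11 distinct): (0,0) (0,2) (0,4) (1,1) (1,2) (1,3) (1,4) (2,2) (2,4) (4,2) (4,4)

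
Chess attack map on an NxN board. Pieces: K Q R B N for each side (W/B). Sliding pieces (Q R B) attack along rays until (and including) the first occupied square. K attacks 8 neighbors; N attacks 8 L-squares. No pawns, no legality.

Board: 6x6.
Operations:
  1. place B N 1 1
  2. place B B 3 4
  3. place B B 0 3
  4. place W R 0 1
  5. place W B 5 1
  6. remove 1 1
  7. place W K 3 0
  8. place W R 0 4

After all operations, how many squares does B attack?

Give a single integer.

Answer: 10

Derivation:
Op 1: place BN@(1,1)
Op 2: place BB@(3,4)
Op 3: place BB@(0,3)
Op 4: place WR@(0,1)
Op 5: place WB@(5,1)
Op 6: remove (1,1)
Op 7: place WK@(3,0)
Op 8: place WR@(0,4)
Per-piece attacks for B:
  BB@(0,3): attacks (1,4) (2,5) (1,2) (2,1) (3,0) [ray(1,-1) blocked at (3,0)]
  BB@(3,4): attacks (4,5) (4,3) (5,2) (2,5) (2,3) (1,2) (0,1) [ray(-1,-1) blocked at (0,1)]
Union (10 distinct): (0,1) (1,2) (1,4) (2,1) (2,3) (2,5) (3,0) (4,3) (4,5) (5,2)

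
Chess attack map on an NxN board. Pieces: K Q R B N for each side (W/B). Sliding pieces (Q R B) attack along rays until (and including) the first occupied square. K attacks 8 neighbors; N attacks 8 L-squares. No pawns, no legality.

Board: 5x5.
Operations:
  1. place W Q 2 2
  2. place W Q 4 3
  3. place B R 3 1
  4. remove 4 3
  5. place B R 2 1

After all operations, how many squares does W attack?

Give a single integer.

Op 1: place WQ@(2,2)
Op 2: place WQ@(4,3)
Op 3: place BR@(3,1)
Op 4: remove (4,3)
Op 5: place BR@(2,1)
Per-piece attacks for W:
  WQ@(2,2): attacks (2,3) (2,4) (2,1) (3,2) (4,2) (1,2) (0,2) (3,3) (4,4) (3,1) (1,3) (0,4) (1,1) (0,0) [ray(0,-1) blocked at (2,1); ray(1,-1) blocked at (3,1)]
Union (14 distinct): (0,0) (0,2) (0,4) (1,1) (1,2) (1,3) (2,1) (2,3) (2,4) (3,1) (3,2) (3,3) (4,2) (4,4)

Answer: 14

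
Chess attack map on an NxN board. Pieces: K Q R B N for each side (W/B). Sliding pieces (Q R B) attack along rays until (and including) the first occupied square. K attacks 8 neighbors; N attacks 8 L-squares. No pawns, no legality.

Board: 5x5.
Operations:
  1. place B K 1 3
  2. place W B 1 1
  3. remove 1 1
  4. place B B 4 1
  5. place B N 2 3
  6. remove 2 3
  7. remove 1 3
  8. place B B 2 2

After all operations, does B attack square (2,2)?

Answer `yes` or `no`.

Op 1: place BK@(1,3)
Op 2: place WB@(1,1)
Op 3: remove (1,1)
Op 4: place BB@(4,1)
Op 5: place BN@(2,3)
Op 6: remove (2,3)
Op 7: remove (1,3)
Op 8: place BB@(2,2)
Per-piece attacks for B:
  BB@(2,2): attacks (3,3) (4,4) (3,1) (4,0) (1,3) (0,4) (1,1) (0,0)
  BB@(4,1): attacks (3,2) (2,3) (1,4) (3,0)
B attacks (2,2): no

Answer: no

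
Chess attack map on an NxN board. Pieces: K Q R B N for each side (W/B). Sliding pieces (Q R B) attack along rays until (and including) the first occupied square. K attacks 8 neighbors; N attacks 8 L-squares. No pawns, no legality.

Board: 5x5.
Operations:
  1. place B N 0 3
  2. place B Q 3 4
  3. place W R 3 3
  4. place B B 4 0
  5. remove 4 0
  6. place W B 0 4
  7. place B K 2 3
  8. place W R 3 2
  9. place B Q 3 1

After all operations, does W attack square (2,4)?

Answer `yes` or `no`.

Answer: no

Derivation:
Op 1: place BN@(0,3)
Op 2: place BQ@(3,4)
Op 3: place WR@(3,3)
Op 4: place BB@(4,0)
Op 5: remove (4,0)
Op 6: place WB@(0,4)
Op 7: place BK@(2,3)
Op 8: place WR@(3,2)
Op 9: place BQ@(3,1)
Per-piece attacks for W:
  WB@(0,4): attacks (1,3) (2,2) (3,1) [ray(1,-1) blocked at (3,1)]
  WR@(3,2): attacks (3,3) (3,1) (4,2) (2,2) (1,2) (0,2) [ray(0,1) blocked at (3,3); ray(0,-1) blocked at (3,1)]
  WR@(3,3): attacks (3,4) (3,2) (4,3) (2,3) [ray(0,1) blocked at (3,4); ray(0,-1) blocked at (3,2); ray(-1,0) blocked at (2,3)]
W attacks (2,4): no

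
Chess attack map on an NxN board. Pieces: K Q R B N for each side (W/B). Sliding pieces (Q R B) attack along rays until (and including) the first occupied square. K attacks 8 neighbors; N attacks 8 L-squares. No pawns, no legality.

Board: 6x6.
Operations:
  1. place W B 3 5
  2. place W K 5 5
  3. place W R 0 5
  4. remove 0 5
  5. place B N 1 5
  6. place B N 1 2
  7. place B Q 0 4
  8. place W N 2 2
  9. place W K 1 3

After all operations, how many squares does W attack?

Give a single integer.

Answer: 19

Derivation:
Op 1: place WB@(3,5)
Op 2: place WK@(5,5)
Op 3: place WR@(0,5)
Op 4: remove (0,5)
Op 5: place BN@(1,5)
Op 6: place BN@(1,2)
Op 7: place BQ@(0,4)
Op 8: place WN@(2,2)
Op 9: place WK@(1,3)
Per-piece attacks for W:
  WK@(1,3): attacks (1,4) (1,2) (2,3) (0,3) (2,4) (2,2) (0,4) (0,2)
  WN@(2,2): attacks (3,4) (4,3) (1,4) (0,3) (3,0) (4,1) (1,0) (0,1)
  WB@(3,5): attacks (4,4) (5,3) (2,4) (1,3) [ray(-1,-1) blocked at (1,3)]
  WK@(5,5): attacks (5,4) (4,5) (4,4)
Union (19 distinct): (0,1) (0,2) (0,3) (0,4) (1,0) (1,2) (1,3) (1,4) (2,2) (2,3) (2,4) (3,0) (3,4) (4,1) (4,3) (4,4) (4,5) (5,3) (5,4)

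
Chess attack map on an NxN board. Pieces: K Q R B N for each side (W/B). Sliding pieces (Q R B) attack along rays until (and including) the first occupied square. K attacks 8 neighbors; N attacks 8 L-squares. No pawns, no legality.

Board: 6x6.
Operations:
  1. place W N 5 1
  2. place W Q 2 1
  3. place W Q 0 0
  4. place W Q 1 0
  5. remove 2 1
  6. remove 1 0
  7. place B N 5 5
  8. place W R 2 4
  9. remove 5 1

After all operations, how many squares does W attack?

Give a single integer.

Answer: 21

Derivation:
Op 1: place WN@(5,1)
Op 2: place WQ@(2,1)
Op 3: place WQ@(0,0)
Op 4: place WQ@(1,0)
Op 5: remove (2,1)
Op 6: remove (1,0)
Op 7: place BN@(5,5)
Op 8: place WR@(2,4)
Op 9: remove (5,1)
Per-piece attacks for W:
  WQ@(0,0): attacks (0,1) (0,2) (0,3) (0,4) (0,5) (1,0) (2,0) (3,0) (4,0) (5,0) (1,1) (2,2) (3,3) (4,4) (5,5) [ray(1,1) blocked at (5,5)]
  WR@(2,4): attacks (2,5) (2,3) (2,2) (2,1) (2,0) (3,4) (4,4) (5,4) (1,4) (0,4)
Union (21 distinct): (0,1) (0,2) (0,3) (0,4) (0,5) (1,0) (1,1) (1,4) (2,0) (2,1) (2,2) (2,3) (2,5) (3,0) (3,3) (3,4) (4,0) (4,4) (5,0) (5,4) (5,5)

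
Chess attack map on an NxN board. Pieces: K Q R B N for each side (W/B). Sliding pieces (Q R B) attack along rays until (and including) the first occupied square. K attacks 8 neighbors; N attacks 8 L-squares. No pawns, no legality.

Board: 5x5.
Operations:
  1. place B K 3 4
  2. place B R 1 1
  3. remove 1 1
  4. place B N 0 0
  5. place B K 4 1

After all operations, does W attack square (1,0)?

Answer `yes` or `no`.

Answer: no

Derivation:
Op 1: place BK@(3,4)
Op 2: place BR@(1,1)
Op 3: remove (1,1)
Op 4: place BN@(0,0)
Op 5: place BK@(4,1)
Per-piece attacks for W:
W attacks (1,0): no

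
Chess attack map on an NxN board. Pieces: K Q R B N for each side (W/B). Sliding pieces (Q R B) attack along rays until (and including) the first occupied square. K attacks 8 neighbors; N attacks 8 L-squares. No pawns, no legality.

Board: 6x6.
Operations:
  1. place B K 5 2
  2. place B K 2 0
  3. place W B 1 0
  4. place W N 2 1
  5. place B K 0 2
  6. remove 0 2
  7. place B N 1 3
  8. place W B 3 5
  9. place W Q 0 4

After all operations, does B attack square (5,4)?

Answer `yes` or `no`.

Op 1: place BK@(5,2)
Op 2: place BK@(2,0)
Op 3: place WB@(1,0)
Op 4: place WN@(2,1)
Op 5: place BK@(0,2)
Op 6: remove (0,2)
Op 7: place BN@(1,3)
Op 8: place WB@(3,5)
Op 9: place WQ@(0,4)
Per-piece attacks for B:
  BN@(1,3): attacks (2,5) (3,4) (0,5) (2,1) (3,2) (0,1)
  BK@(2,0): attacks (2,1) (3,0) (1,0) (3,1) (1,1)
  BK@(5,2): attacks (5,3) (5,1) (4,2) (4,3) (4,1)
B attacks (5,4): no

Answer: no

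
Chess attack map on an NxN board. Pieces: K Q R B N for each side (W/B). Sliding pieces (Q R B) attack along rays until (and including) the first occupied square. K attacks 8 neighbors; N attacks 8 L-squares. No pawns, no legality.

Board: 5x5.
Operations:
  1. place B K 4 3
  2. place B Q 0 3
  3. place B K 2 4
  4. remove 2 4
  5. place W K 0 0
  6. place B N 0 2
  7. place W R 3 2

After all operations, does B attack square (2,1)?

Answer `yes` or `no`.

Answer: yes

Derivation:
Op 1: place BK@(4,3)
Op 2: place BQ@(0,3)
Op 3: place BK@(2,4)
Op 4: remove (2,4)
Op 5: place WK@(0,0)
Op 6: place BN@(0,2)
Op 7: place WR@(3,2)
Per-piece attacks for B:
  BN@(0,2): attacks (1,4) (2,3) (1,0) (2,1)
  BQ@(0,3): attacks (0,4) (0,2) (1,3) (2,3) (3,3) (4,3) (1,4) (1,2) (2,1) (3,0) [ray(0,-1) blocked at (0,2); ray(1,0) blocked at (4,3)]
  BK@(4,3): attacks (4,4) (4,2) (3,3) (3,4) (3,2)
B attacks (2,1): yes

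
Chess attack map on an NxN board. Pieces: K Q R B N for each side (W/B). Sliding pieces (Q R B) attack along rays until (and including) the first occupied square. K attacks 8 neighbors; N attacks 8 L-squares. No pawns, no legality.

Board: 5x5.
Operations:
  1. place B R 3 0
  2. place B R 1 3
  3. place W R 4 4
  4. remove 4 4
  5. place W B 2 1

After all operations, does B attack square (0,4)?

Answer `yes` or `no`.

Answer: no

Derivation:
Op 1: place BR@(3,0)
Op 2: place BR@(1,3)
Op 3: place WR@(4,4)
Op 4: remove (4,4)
Op 5: place WB@(2,1)
Per-piece attacks for B:
  BR@(1,3): attacks (1,4) (1,2) (1,1) (1,0) (2,3) (3,3) (4,3) (0,3)
  BR@(3,0): attacks (3,1) (3,2) (3,3) (3,4) (4,0) (2,0) (1,0) (0,0)
B attacks (0,4): no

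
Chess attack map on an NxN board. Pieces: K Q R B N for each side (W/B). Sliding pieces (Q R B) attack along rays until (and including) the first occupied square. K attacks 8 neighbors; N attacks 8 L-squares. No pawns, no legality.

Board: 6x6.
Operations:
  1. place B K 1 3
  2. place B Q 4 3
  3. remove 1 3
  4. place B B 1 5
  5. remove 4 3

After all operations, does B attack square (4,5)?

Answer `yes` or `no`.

Answer: no

Derivation:
Op 1: place BK@(1,3)
Op 2: place BQ@(4,3)
Op 3: remove (1,3)
Op 4: place BB@(1,5)
Op 5: remove (4,3)
Per-piece attacks for B:
  BB@(1,5): attacks (2,4) (3,3) (4,2) (5,1) (0,4)
B attacks (4,5): no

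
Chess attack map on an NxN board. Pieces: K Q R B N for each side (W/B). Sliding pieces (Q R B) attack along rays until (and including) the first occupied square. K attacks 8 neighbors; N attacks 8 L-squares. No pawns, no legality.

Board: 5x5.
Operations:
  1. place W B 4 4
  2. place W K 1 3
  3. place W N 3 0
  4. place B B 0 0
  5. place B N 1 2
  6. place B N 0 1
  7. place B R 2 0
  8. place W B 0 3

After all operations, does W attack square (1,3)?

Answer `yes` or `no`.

Answer: no

Derivation:
Op 1: place WB@(4,4)
Op 2: place WK@(1,3)
Op 3: place WN@(3,0)
Op 4: place BB@(0,0)
Op 5: place BN@(1,2)
Op 6: place BN@(0,1)
Op 7: place BR@(2,0)
Op 8: place WB@(0,3)
Per-piece attacks for W:
  WB@(0,3): attacks (1,4) (1,2) [ray(1,-1) blocked at (1,2)]
  WK@(1,3): attacks (1,4) (1,2) (2,3) (0,3) (2,4) (2,2) (0,4) (0,2)
  WN@(3,0): attacks (4,2) (2,2) (1,1)
  WB@(4,4): attacks (3,3) (2,2) (1,1) (0,0) [ray(-1,-1) blocked at (0,0)]
W attacks (1,3): no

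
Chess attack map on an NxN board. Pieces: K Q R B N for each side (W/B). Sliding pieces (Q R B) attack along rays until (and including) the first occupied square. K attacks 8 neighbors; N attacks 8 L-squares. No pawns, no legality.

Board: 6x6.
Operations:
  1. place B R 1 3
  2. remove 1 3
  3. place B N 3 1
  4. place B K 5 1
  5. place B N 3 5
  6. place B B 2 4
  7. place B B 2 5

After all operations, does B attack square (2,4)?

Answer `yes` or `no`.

Answer: no

Derivation:
Op 1: place BR@(1,3)
Op 2: remove (1,3)
Op 3: place BN@(3,1)
Op 4: place BK@(5,1)
Op 5: place BN@(3,5)
Op 6: place BB@(2,4)
Op 7: place BB@(2,5)
Per-piece attacks for B:
  BB@(2,4): attacks (3,5) (3,3) (4,2) (5,1) (1,5) (1,3) (0,2) [ray(1,1) blocked at (3,5); ray(1,-1) blocked at (5,1)]
  BB@(2,5): attacks (3,4) (4,3) (5,2) (1,4) (0,3)
  BN@(3,1): attacks (4,3) (5,2) (2,3) (1,2) (5,0) (1,0)
  BN@(3,5): attacks (4,3) (5,4) (2,3) (1,4)
  BK@(5,1): attacks (5,2) (5,0) (4,1) (4,2) (4,0)
B attacks (2,4): no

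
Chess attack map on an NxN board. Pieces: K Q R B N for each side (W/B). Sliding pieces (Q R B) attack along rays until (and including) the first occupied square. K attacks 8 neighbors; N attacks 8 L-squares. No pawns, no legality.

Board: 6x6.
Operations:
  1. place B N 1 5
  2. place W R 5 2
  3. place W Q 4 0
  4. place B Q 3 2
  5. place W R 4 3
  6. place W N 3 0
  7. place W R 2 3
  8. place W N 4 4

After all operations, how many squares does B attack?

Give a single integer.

Answer: 17

Derivation:
Op 1: place BN@(1,5)
Op 2: place WR@(5,2)
Op 3: place WQ@(4,0)
Op 4: place BQ@(3,2)
Op 5: place WR@(4,3)
Op 6: place WN@(3,0)
Op 7: place WR@(2,3)
Op 8: place WN@(4,4)
Per-piece attacks for B:
  BN@(1,5): attacks (2,3) (3,4) (0,3)
  BQ@(3,2): attacks (3,3) (3,4) (3,5) (3,1) (3,0) (4,2) (5,2) (2,2) (1,2) (0,2) (4,3) (4,1) (5,0) (2,3) (2,1) (1,0) [ray(0,-1) blocked at (3,0); ray(1,0) blocked at (5,2); ray(1,1) blocked at (4,3); ray(-1,1) blocked at (2,3)]
Union (17 distinct): (0,2) (0,3) (1,0) (1,2) (2,1) (2,2) (2,3) (3,0) (3,1) (3,3) (3,4) (3,5) (4,1) (4,2) (4,3) (5,0) (5,2)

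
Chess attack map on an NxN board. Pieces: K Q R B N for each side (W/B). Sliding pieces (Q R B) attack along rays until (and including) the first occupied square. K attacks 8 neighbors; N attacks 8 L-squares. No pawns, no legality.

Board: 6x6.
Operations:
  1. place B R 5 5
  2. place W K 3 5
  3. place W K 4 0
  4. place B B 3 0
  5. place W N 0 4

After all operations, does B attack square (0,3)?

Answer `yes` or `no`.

Op 1: place BR@(5,5)
Op 2: place WK@(3,5)
Op 3: place WK@(4,0)
Op 4: place BB@(3,0)
Op 5: place WN@(0,4)
Per-piece attacks for B:
  BB@(3,0): attacks (4,1) (5,2) (2,1) (1,2) (0,3)
  BR@(5,5): attacks (5,4) (5,3) (5,2) (5,1) (5,0) (4,5) (3,5) [ray(-1,0) blocked at (3,5)]
B attacks (0,3): yes

Answer: yes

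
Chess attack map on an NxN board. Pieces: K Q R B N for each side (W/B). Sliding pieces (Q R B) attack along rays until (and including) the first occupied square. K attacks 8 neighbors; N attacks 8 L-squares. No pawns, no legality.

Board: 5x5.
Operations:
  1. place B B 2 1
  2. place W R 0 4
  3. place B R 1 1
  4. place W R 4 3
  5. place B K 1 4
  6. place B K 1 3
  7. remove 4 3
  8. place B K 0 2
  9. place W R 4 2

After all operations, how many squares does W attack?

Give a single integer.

Op 1: place BB@(2,1)
Op 2: place WR@(0,4)
Op 3: place BR@(1,1)
Op 4: place WR@(4,3)
Op 5: place BK@(1,4)
Op 6: place BK@(1,3)
Op 7: remove (4,3)
Op 8: place BK@(0,2)
Op 9: place WR@(4,2)
Per-piece attacks for W:
  WR@(0,4): attacks (0,3) (0,2) (1,4) [ray(0,-1) blocked at (0,2); ray(1,0) blocked at (1,4)]
  WR@(4,2): attacks (4,3) (4,4) (4,1) (4,0) (3,2) (2,2) (1,2) (0,2) [ray(-1,0) blocked at (0,2)]
Union (10 distinct): (0,2) (0,3) (1,2) (1,4) (2,2) (3,2) (4,0) (4,1) (4,3) (4,4)

Answer: 10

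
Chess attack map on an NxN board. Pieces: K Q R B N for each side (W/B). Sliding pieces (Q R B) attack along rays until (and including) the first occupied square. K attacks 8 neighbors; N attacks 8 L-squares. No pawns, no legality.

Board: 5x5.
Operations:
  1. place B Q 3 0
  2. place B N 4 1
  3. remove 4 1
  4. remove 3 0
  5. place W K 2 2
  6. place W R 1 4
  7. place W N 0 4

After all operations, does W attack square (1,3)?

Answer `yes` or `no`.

Op 1: place BQ@(3,0)
Op 2: place BN@(4,1)
Op 3: remove (4,1)
Op 4: remove (3,0)
Op 5: place WK@(2,2)
Op 6: place WR@(1,4)
Op 7: place WN@(0,4)
Per-piece attacks for W:
  WN@(0,4): attacks (1,2) (2,3)
  WR@(1,4): attacks (1,3) (1,2) (1,1) (1,0) (2,4) (3,4) (4,4) (0,4) [ray(-1,0) blocked at (0,4)]
  WK@(2,2): attacks (2,3) (2,1) (3,2) (1,2) (3,3) (3,1) (1,3) (1,1)
W attacks (1,3): yes

Answer: yes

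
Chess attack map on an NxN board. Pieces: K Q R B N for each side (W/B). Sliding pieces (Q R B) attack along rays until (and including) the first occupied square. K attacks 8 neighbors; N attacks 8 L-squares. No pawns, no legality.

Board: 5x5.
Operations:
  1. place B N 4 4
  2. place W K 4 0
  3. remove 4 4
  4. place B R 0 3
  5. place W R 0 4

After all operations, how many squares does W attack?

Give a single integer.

Op 1: place BN@(4,4)
Op 2: place WK@(4,0)
Op 3: remove (4,4)
Op 4: place BR@(0,3)
Op 5: place WR@(0,4)
Per-piece attacks for W:
  WR@(0,4): attacks (0,3) (1,4) (2,4) (3,4) (4,4) [ray(0,-1) blocked at (0,3)]
  WK@(4,0): attacks (4,1) (3,0) (3,1)
Union (8 distinct): (0,3) (1,4) (2,4) (3,0) (3,1) (3,4) (4,1) (4,4)

Answer: 8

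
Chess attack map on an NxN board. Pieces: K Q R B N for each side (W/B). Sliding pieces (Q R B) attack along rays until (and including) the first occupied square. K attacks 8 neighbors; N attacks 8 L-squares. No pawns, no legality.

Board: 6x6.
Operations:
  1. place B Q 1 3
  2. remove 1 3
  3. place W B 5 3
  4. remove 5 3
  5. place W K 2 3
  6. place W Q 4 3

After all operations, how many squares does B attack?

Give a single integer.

Op 1: place BQ@(1,3)
Op 2: remove (1,3)
Op 3: place WB@(5,3)
Op 4: remove (5,3)
Op 5: place WK@(2,3)
Op 6: place WQ@(4,3)
Per-piece attacks for B:
Union (0 distinct): (none)

Answer: 0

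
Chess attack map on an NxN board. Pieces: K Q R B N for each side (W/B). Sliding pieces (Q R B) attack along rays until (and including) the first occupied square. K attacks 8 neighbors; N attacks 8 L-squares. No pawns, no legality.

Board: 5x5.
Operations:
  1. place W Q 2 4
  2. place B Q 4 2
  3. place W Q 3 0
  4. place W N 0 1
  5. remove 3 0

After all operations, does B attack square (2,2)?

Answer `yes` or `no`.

Op 1: place WQ@(2,4)
Op 2: place BQ@(4,2)
Op 3: place WQ@(3,0)
Op 4: place WN@(0,1)
Op 5: remove (3,0)
Per-piece attacks for B:
  BQ@(4,2): attacks (4,3) (4,4) (4,1) (4,0) (3,2) (2,2) (1,2) (0,2) (3,3) (2,4) (3,1) (2,0) [ray(-1,1) blocked at (2,4)]
B attacks (2,2): yes

Answer: yes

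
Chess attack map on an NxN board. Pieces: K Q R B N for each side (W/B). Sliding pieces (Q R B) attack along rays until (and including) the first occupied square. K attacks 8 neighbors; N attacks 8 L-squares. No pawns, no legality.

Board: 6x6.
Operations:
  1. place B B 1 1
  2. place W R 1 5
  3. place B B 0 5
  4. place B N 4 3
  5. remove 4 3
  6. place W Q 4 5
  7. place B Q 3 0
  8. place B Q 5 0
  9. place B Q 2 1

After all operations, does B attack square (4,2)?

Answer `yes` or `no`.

Answer: no

Derivation:
Op 1: place BB@(1,1)
Op 2: place WR@(1,5)
Op 3: place BB@(0,5)
Op 4: place BN@(4,3)
Op 5: remove (4,3)
Op 6: place WQ@(4,5)
Op 7: place BQ@(3,0)
Op 8: place BQ@(5,0)
Op 9: place BQ@(2,1)
Per-piece attacks for B:
  BB@(0,5): attacks (1,4) (2,3) (3,2) (4,1) (5,0) [ray(1,-1) blocked at (5,0)]
  BB@(1,1): attacks (2,2) (3,3) (4,4) (5,5) (2,0) (0,2) (0,0)
  BQ@(2,1): attacks (2,2) (2,3) (2,4) (2,5) (2,0) (3,1) (4,1) (5,1) (1,1) (3,2) (4,3) (5,4) (3,0) (1,2) (0,3) (1,0) [ray(-1,0) blocked at (1,1); ray(1,-1) blocked at (3,0)]
  BQ@(3,0): attacks (3,1) (3,2) (3,3) (3,4) (3,5) (4,0) (5,0) (2,0) (1,0) (0,0) (4,1) (5,2) (2,1) [ray(1,0) blocked at (5,0); ray(-1,1) blocked at (2,1)]
  BQ@(5,0): attacks (5,1) (5,2) (5,3) (5,4) (5,5) (4,0) (3,0) (4,1) (3,2) (2,3) (1,4) (0,5) [ray(-1,0) blocked at (3,0); ray(-1,1) blocked at (0,5)]
B attacks (4,2): no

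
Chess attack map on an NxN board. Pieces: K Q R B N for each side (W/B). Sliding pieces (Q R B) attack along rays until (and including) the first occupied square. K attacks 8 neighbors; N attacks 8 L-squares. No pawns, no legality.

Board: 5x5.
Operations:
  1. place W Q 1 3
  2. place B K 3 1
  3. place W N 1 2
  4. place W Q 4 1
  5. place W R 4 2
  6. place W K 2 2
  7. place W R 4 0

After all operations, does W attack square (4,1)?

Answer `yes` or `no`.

Op 1: place WQ@(1,3)
Op 2: place BK@(3,1)
Op 3: place WN@(1,2)
Op 4: place WQ@(4,1)
Op 5: place WR@(4,2)
Op 6: place WK@(2,2)
Op 7: place WR@(4,0)
Per-piece attacks for W:
  WN@(1,2): attacks (2,4) (3,3) (0,4) (2,0) (3,1) (0,0)
  WQ@(1,3): attacks (1,4) (1,2) (2,3) (3,3) (4,3) (0,3) (2,4) (2,2) (0,4) (0,2) [ray(0,-1) blocked at (1,2); ray(1,-1) blocked at (2,2)]
  WK@(2,2): attacks (2,3) (2,1) (3,2) (1,2) (3,3) (3,1) (1,3) (1,1)
  WR@(4,0): attacks (4,1) (3,0) (2,0) (1,0) (0,0) [ray(0,1) blocked at (4,1)]
  WQ@(4,1): attacks (4,2) (4,0) (3,1) (3,2) (2,3) (1,4) (3,0) [ray(0,1) blocked at (4,2); ray(0,-1) blocked at (4,0); ray(-1,0) blocked at (3,1)]
  WR@(4,2): attacks (4,3) (4,4) (4,1) (3,2) (2,2) [ray(0,-1) blocked at (4,1); ray(-1,0) blocked at (2,2)]
W attacks (4,1): yes

Answer: yes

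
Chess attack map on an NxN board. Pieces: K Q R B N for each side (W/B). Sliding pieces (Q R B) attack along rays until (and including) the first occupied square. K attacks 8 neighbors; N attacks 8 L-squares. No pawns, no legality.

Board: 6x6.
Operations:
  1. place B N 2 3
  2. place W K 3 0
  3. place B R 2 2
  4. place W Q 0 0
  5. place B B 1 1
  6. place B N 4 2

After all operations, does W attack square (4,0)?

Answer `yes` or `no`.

Op 1: place BN@(2,3)
Op 2: place WK@(3,0)
Op 3: place BR@(2,2)
Op 4: place WQ@(0,0)
Op 5: place BB@(1,1)
Op 6: place BN@(4,2)
Per-piece attacks for W:
  WQ@(0,0): attacks (0,1) (0,2) (0,3) (0,4) (0,5) (1,0) (2,0) (3,0) (1,1) [ray(1,0) blocked at (3,0); ray(1,1) blocked at (1,1)]
  WK@(3,0): attacks (3,1) (4,0) (2,0) (4,1) (2,1)
W attacks (4,0): yes

Answer: yes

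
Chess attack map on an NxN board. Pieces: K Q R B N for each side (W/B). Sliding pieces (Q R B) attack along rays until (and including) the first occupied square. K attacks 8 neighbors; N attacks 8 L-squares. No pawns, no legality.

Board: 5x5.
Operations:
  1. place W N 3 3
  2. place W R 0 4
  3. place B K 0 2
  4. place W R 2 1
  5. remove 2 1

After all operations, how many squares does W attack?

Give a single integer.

Op 1: place WN@(3,3)
Op 2: place WR@(0,4)
Op 3: place BK@(0,2)
Op 4: place WR@(2,1)
Op 5: remove (2,1)
Per-piece attacks for W:
  WR@(0,4): attacks (0,3) (0,2) (1,4) (2,4) (3,4) (4,4) [ray(0,-1) blocked at (0,2)]
  WN@(3,3): attacks (1,4) (4,1) (2,1) (1,2)
Union (9 distinct): (0,2) (0,3) (1,2) (1,4) (2,1) (2,4) (3,4) (4,1) (4,4)

Answer: 9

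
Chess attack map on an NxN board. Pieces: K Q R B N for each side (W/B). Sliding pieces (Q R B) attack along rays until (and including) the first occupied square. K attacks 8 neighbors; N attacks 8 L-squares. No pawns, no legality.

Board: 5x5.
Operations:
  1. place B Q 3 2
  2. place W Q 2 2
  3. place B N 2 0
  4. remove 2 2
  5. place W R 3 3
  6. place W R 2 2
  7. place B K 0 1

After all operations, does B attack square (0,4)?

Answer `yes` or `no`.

Op 1: place BQ@(3,2)
Op 2: place WQ@(2,2)
Op 3: place BN@(2,0)
Op 4: remove (2,2)
Op 5: place WR@(3,3)
Op 6: place WR@(2,2)
Op 7: place BK@(0,1)
Per-piece attacks for B:
  BK@(0,1): attacks (0,2) (0,0) (1,1) (1,2) (1,0)
  BN@(2,0): attacks (3,2) (4,1) (1,2) (0,1)
  BQ@(3,2): attacks (3,3) (3,1) (3,0) (4,2) (2,2) (4,3) (4,1) (2,3) (1,4) (2,1) (1,0) [ray(0,1) blocked at (3,3); ray(-1,0) blocked at (2,2)]
B attacks (0,4): no

Answer: no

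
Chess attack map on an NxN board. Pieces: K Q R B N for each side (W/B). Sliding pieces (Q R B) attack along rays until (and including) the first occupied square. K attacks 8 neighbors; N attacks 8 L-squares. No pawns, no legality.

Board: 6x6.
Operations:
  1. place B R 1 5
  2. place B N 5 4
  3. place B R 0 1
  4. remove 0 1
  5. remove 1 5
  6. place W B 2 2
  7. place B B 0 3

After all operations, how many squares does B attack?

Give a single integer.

Answer: 8

Derivation:
Op 1: place BR@(1,5)
Op 2: place BN@(5,4)
Op 3: place BR@(0,1)
Op 4: remove (0,1)
Op 5: remove (1,5)
Op 6: place WB@(2,2)
Op 7: place BB@(0,3)
Per-piece attacks for B:
  BB@(0,3): attacks (1,4) (2,5) (1,2) (2,1) (3,0)
  BN@(5,4): attacks (3,5) (4,2) (3,3)
Union (8 distinct): (1,2) (1,4) (2,1) (2,5) (3,0) (3,3) (3,5) (4,2)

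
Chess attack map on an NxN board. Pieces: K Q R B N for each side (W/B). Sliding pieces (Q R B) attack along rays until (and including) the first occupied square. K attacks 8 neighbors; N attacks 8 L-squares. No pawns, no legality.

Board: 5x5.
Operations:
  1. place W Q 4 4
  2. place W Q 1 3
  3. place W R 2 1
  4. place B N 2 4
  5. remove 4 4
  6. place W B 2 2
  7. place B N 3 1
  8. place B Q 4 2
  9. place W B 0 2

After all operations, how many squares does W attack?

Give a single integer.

Op 1: place WQ@(4,4)
Op 2: place WQ@(1,3)
Op 3: place WR@(2,1)
Op 4: place BN@(2,4)
Op 5: remove (4,4)
Op 6: place WB@(2,2)
Op 7: place BN@(3,1)
Op 8: place BQ@(4,2)
Op 9: place WB@(0,2)
Per-piece attacks for W:
  WB@(0,2): attacks (1,3) (1,1) (2,0) [ray(1,1) blocked at (1,3)]
  WQ@(1,3): attacks (1,4) (1,2) (1,1) (1,0) (2,3) (3,3) (4,3) (0,3) (2,4) (2,2) (0,4) (0,2) [ray(1,1) blocked at (2,4); ray(1,-1) blocked at (2,2); ray(-1,-1) blocked at (0,2)]
  WR@(2,1): attacks (2,2) (2,0) (3,1) (1,1) (0,1) [ray(0,1) blocked at (2,2); ray(1,0) blocked at (3,1)]
  WB@(2,2): attacks (3,3) (4,4) (3,1) (1,3) (1,1) (0,0) [ray(1,-1) blocked at (3,1); ray(-1,1) blocked at (1,3)]
Union (18 distinct): (0,0) (0,1) (0,2) (0,3) (0,4) (1,0) (1,1) (1,2) (1,3) (1,4) (2,0) (2,2) (2,3) (2,4) (3,1) (3,3) (4,3) (4,4)

Answer: 18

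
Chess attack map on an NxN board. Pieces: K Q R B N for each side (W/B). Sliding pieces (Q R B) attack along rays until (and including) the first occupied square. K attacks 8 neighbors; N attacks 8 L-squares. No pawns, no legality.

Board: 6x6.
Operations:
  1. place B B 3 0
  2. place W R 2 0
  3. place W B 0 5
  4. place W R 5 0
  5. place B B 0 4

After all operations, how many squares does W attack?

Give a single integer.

Op 1: place BB@(3,0)
Op 2: place WR@(2,0)
Op 3: place WB@(0,5)
Op 4: place WR@(5,0)
Op 5: place BB@(0,4)
Per-piece attacks for W:
  WB@(0,5): attacks (1,4) (2,3) (3,2) (4,1) (5,0) [ray(1,-1) blocked at (5,0)]
  WR@(2,0): attacks (2,1) (2,2) (2,3) (2,4) (2,5) (3,0) (1,0) (0,0) [ray(1,0) blocked at (3,0)]
  WR@(5,0): attacks (5,1) (5,2) (5,3) (5,4) (5,5) (4,0) (3,0) [ray(-1,0) blocked at (3,0)]
Union (18 distinct): (0,0) (1,0) (1,4) (2,1) (2,2) (2,3) (2,4) (2,5) (3,0) (3,2) (4,0) (4,1) (5,0) (5,1) (5,2) (5,3) (5,4) (5,5)

Answer: 18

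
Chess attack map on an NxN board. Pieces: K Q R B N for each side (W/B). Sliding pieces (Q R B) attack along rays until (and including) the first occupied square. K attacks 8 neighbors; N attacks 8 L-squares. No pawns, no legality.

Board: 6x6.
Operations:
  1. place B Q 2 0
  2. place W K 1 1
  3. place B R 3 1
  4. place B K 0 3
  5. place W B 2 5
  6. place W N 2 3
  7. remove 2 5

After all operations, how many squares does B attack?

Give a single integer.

Op 1: place BQ@(2,0)
Op 2: place WK@(1,1)
Op 3: place BR@(3,1)
Op 4: place BK@(0,3)
Op 5: place WB@(2,5)
Op 6: place WN@(2,3)
Op 7: remove (2,5)
Per-piece attacks for B:
  BK@(0,3): attacks (0,4) (0,2) (1,3) (1,4) (1,2)
  BQ@(2,0): attacks (2,1) (2,2) (2,3) (3,0) (4,0) (5,0) (1,0) (0,0) (3,1) (1,1) [ray(0,1) blocked at (2,3); ray(1,1) blocked at (3,1); ray(-1,1) blocked at (1,1)]
  BR@(3,1): attacks (3,2) (3,3) (3,4) (3,5) (3,0) (4,1) (5,1) (2,1) (1,1) [ray(-1,0) blocked at (1,1)]
Union (21 distinct): (0,0) (0,2) (0,4) (1,0) (1,1) (1,2) (1,3) (1,4) (2,1) (2,2) (2,3) (3,0) (3,1) (3,2) (3,3) (3,4) (3,5) (4,0) (4,1) (5,0) (5,1)

Answer: 21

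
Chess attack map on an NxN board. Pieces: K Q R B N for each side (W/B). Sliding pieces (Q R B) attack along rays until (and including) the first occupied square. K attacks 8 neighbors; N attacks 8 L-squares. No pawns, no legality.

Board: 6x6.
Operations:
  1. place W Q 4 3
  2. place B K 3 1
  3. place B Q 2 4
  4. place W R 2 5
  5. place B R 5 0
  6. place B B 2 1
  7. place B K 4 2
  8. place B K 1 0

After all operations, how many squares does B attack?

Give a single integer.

Answer: 32

Derivation:
Op 1: place WQ@(4,3)
Op 2: place BK@(3,1)
Op 3: place BQ@(2,4)
Op 4: place WR@(2,5)
Op 5: place BR@(5,0)
Op 6: place BB@(2,1)
Op 7: place BK@(4,2)
Op 8: place BK@(1,0)
Per-piece attacks for B:
  BK@(1,0): attacks (1,1) (2,0) (0,0) (2,1) (0,1)
  BB@(2,1): attacks (3,2) (4,3) (3,0) (1,2) (0,3) (1,0) [ray(1,1) blocked at (4,3); ray(-1,-1) blocked at (1,0)]
  BQ@(2,4): attacks (2,5) (2,3) (2,2) (2,1) (3,4) (4,4) (5,4) (1,4) (0,4) (3,5) (3,3) (4,2) (1,5) (1,3) (0,2) [ray(0,1) blocked at (2,5); ray(0,-1) blocked at (2,1); ray(1,-1) blocked at (4,2)]
  BK@(3,1): attacks (3,2) (3,0) (4,1) (2,1) (4,2) (4,0) (2,2) (2,0)
  BK@(4,2): attacks (4,3) (4,1) (5,2) (3,2) (5,3) (5,1) (3,3) (3,1)
  BR@(5,0): attacks (5,1) (5,2) (5,3) (5,4) (5,5) (4,0) (3,0) (2,0) (1,0) [ray(-1,0) blocked at (1,0)]
Union (32 distinct): (0,0) (0,1) (0,2) (0,3) (0,4) (1,0) (1,1) (1,2) (1,3) (1,4) (1,5) (2,0) (2,1) (2,2) (2,3) (2,5) (3,0) (3,1) (3,2) (3,3) (3,4) (3,5) (4,0) (4,1) (4,2) (4,3) (4,4) (5,1) (5,2) (5,3) (5,4) (5,5)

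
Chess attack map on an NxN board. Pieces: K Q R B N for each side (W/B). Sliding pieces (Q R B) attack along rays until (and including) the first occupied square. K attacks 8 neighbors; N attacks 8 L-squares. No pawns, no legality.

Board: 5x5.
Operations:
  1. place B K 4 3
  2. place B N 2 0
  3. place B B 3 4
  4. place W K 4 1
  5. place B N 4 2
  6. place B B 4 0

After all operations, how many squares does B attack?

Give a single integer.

Answer: 16

Derivation:
Op 1: place BK@(4,3)
Op 2: place BN@(2,0)
Op 3: place BB@(3,4)
Op 4: place WK@(4,1)
Op 5: place BN@(4,2)
Op 6: place BB@(4,0)
Per-piece attacks for B:
  BN@(2,0): attacks (3,2) (4,1) (1,2) (0,1)
  BB@(3,4): attacks (4,3) (2,3) (1,2) (0,1) [ray(1,-1) blocked at (4,3)]
  BB@(4,0): attacks (3,1) (2,2) (1,3) (0,4)
  BN@(4,2): attacks (3,4) (2,3) (3,0) (2,1)
  BK@(4,3): attacks (4,4) (4,2) (3,3) (3,4) (3,2)
Union (16 distinct): (0,1) (0,4) (1,2) (1,3) (2,1) (2,2) (2,3) (3,0) (3,1) (3,2) (3,3) (3,4) (4,1) (4,2) (4,3) (4,4)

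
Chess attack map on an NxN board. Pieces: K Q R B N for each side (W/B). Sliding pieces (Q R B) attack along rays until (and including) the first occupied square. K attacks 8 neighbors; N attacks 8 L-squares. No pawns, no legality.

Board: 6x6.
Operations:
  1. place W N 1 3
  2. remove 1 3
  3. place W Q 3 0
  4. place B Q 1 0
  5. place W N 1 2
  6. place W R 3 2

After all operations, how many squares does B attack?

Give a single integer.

Answer: 8

Derivation:
Op 1: place WN@(1,3)
Op 2: remove (1,3)
Op 3: place WQ@(3,0)
Op 4: place BQ@(1,0)
Op 5: place WN@(1,2)
Op 6: place WR@(3,2)
Per-piece attacks for B:
  BQ@(1,0): attacks (1,1) (1,2) (2,0) (3,0) (0,0) (2,1) (3,2) (0,1) [ray(0,1) blocked at (1,2); ray(1,0) blocked at (3,0); ray(1,1) blocked at (3,2)]
Union (8 distinct): (0,0) (0,1) (1,1) (1,2) (2,0) (2,1) (3,0) (3,2)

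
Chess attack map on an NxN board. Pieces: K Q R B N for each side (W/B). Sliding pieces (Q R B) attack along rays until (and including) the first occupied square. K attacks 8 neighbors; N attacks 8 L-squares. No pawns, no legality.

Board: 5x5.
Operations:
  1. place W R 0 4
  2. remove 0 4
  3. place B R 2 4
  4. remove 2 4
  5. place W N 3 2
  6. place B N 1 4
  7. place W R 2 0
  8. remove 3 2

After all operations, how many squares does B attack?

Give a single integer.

Answer: 3

Derivation:
Op 1: place WR@(0,4)
Op 2: remove (0,4)
Op 3: place BR@(2,4)
Op 4: remove (2,4)
Op 5: place WN@(3,2)
Op 6: place BN@(1,4)
Op 7: place WR@(2,0)
Op 8: remove (3,2)
Per-piece attacks for B:
  BN@(1,4): attacks (2,2) (3,3) (0,2)
Union (3 distinct): (0,2) (2,2) (3,3)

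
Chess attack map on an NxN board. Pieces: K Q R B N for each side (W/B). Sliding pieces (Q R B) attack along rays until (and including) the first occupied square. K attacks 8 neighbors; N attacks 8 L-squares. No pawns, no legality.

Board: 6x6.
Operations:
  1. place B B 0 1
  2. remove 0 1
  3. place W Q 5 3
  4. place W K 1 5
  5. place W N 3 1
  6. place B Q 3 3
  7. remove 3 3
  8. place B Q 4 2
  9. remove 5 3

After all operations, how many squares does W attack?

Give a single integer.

Op 1: place BB@(0,1)
Op 2: remove (0,1)
Op 3: place WQ@(5,3)
Op 4: place WK@(1,5)
Op 5: place WN@(3,1)
Op 6: place BQ@(3,3)
Op 7: remove (3,3)
Op 8: place BQ@(4,2)
Op 9: remove (5,3)
Per-piece attacks for W:
  WK@(1,5): attacks (1,4) (2,5) (0,5) (2,4) (0,4)
  WN@(3,1): attacks (4,3) (5,2) (2,3) (1,2) (5,0) (1,0)
Union (11 distinct): (0,4) (0,5) (1,0) (1,2) (1,4) (2,3) (2,4) (2,5) (4,3) (5,0) (5,2)

Answer: 11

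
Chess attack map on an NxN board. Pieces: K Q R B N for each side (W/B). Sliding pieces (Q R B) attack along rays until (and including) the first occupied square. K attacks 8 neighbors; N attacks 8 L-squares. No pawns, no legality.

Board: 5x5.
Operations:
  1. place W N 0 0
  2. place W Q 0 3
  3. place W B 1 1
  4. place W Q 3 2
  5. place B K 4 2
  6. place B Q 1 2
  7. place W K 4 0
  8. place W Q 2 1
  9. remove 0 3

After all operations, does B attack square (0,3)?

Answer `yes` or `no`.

Op 1: place WN@(0,0)
Op 2: place WQ@(0,3)
Op 3: place WB@(1,1)
Op 4: place WQ@(3,2)
Op 5: place BK@(4,2)
Op 6: place BQ@(1,2)
Op 7: place WK@(4,0)
Op 8: place WQ@(2,1)
Op 9: remove (0,3)
Per-piece attacks for B:
  BQ@(1,2): attacks (1,3) (1,4) (1,1) (2,2) (3,2) (0,2) (2,3) (3,4) (2,1) (0,3) (0,1) [ray(0,-1) blocked at (1,1); ray(1,0) blocked at (3,2); ray(1,-1) blocked at (2,1)]
  BK@(4,2): attacks (4,3) (4,1) (3,2) (3,3) (3,1)
B attacks (0,3): yes

Answer: yes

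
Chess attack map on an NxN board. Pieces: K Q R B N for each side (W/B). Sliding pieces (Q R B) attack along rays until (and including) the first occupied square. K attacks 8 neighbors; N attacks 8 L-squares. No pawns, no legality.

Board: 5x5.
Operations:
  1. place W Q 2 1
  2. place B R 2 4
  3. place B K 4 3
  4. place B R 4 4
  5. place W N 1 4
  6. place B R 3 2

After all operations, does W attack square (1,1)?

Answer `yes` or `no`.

Op 1: place WQ@(2,1)
Op 2: place BR@(2,4)
Op 3: place BK@(4,3)
Op 4: place BR@(4,4)
Op 5: place WN@(1,4)
Op 6: place BR@(3,2)
Per-piece attacks for W:
  WN@(1,4): attacks (2,2) (3,3) (0,2)
  WQ@(2,1): attacks (2,2) (2,3) (2,4) (2,0) (3,1) (4,1) (1,1) (0,1) (3,2) (3,0) (1,2) (0,3) (1,0) [ray(0,1) blocked at (2,4); ray(1,1) blocked at (3,2)]
W attacks (1,1): yes

Answer: yes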